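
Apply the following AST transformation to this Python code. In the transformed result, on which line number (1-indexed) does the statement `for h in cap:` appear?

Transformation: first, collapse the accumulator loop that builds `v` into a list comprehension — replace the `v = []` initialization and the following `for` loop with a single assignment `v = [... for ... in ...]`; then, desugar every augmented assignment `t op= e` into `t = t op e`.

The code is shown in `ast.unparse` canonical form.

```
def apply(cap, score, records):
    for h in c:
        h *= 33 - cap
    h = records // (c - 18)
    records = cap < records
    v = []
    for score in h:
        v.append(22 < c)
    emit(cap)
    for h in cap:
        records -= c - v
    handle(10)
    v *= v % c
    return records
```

8

Transformed code:
def apply(cap, score, records):
    for h in c:
        h = h * (33 - cap)
    h = records // (c - 18)
    records = cap < records
    v = [22 < c for score in h]
    emit(cap)
    for h in cap:
        records = records - (c - v)
    handle(10)
    v = v * (v % c)
    return records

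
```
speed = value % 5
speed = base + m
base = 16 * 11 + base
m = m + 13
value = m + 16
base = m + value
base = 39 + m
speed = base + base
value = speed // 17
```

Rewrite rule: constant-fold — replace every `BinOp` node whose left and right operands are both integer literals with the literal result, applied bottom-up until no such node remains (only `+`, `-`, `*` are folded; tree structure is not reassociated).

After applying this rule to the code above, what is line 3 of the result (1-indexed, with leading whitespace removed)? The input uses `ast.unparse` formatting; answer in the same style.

Transformed code:
speed = value % 5
speed = base + m
base = 176 + base
m = m + 13
value = m + 16
base = m + value
base = 39 + m
speed = base + base
value = speed // 17

base = 176 + base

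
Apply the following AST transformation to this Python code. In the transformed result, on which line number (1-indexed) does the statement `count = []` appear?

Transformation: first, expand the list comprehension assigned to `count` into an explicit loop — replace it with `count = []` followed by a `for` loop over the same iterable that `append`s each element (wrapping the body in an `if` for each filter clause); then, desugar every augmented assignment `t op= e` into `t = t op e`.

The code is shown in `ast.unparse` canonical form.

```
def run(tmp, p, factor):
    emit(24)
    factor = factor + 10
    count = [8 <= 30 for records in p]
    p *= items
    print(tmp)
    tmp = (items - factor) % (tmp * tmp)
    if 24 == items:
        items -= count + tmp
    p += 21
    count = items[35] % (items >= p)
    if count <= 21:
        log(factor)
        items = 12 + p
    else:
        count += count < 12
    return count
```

4

Transformed code:
def run(tmp, p, factor):
    emit(24)
    factor = factor + 10
    count = []
    for records in p:
        count.append(8 <= 30)
    p = p * items
    print(tmp)
    tmp = (items - factor) % (tmp * tmp)
    if 24 == items:
        items = items - (count + tmp)
    p = p + 21
    count = items[35] % (items >= p)
    if count <= 21:
        log(factor)
        items = 12 + p
    else:
        count = count + (count < 12)
    return count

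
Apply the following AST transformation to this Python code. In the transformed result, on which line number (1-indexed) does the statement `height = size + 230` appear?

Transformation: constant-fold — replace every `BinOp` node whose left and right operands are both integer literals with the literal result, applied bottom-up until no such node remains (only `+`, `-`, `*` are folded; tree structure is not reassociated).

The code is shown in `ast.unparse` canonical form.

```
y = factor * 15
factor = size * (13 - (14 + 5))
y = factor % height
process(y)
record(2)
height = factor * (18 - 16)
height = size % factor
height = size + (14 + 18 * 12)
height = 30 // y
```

Transformed code:
y = factor * 15
factor = size * -6
y = factor % height
process(y)
record(2)
height = factor * 2
height = size % factor
height = size + 230
height = 30 // y

8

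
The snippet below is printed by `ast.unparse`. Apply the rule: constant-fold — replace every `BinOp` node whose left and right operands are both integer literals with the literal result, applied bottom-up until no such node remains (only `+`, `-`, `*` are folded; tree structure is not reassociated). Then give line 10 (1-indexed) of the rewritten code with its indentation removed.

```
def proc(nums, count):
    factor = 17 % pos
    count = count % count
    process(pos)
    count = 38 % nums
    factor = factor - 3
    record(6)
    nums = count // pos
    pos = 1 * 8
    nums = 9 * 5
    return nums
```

Transformed code:
def proc(nums, count):
    factor = 17 % pos
    count = count % count
    process(pos)
    count = 38 % nums
    factor = factor - 3
    record(6)
    nums = count // pos
    pos = 8
    nums = 45
    return nums

nums = 45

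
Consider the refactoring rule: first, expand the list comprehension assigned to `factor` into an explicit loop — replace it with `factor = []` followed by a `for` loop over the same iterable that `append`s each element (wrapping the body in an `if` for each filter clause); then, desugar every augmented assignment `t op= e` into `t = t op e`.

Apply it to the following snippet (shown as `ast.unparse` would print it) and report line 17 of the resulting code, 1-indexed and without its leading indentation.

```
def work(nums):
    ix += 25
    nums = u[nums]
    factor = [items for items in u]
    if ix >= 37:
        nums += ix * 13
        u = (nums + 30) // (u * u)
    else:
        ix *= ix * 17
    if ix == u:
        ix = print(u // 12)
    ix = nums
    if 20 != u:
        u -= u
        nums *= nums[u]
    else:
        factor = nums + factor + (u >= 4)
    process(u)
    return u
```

nums = nums * nums[u]

Transformed code:
def work(nums):
    ix = ix + 25
    nums = u[nums]
    factor = []
    for items in u:
        factor.append(items)
    if ix >= 37:
        nums = nums + ix * 13
        u = (nums + 30) // (u * u)
    else:
        ix = ix * (ix * 17)
    if ix == u:
        ix = print(u // 12)
    ix = nums
    if 20 != u:
        u = u - u
        nums = nums * nums[u]
    else:
        factor = nums + factor + (u >= 4)
    process(u)
    return u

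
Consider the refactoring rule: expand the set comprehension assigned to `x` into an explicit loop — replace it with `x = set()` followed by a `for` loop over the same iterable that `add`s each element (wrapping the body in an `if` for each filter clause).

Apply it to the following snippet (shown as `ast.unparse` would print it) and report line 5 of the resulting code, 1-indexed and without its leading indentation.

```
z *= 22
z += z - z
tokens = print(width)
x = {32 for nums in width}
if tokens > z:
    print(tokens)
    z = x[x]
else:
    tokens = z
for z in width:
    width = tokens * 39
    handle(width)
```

for nums in width:

Transformed code:
z *= 22
z += z - z
tokens = print(width)
x = set()
for nums in width:
    x.add(32)
if tokens > z:
    print(tokens)
    z = x[x]
else:
    tokens = z
for z in width:
    width = tokens * 39
    handle(width)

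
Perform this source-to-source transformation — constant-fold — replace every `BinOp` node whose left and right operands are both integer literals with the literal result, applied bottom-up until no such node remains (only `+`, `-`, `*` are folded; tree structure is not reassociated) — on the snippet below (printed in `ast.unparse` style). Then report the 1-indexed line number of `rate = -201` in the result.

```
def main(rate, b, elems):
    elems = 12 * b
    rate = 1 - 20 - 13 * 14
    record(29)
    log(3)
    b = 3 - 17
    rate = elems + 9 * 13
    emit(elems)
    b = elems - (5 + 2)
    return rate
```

3

Transformed code:
def main(rate, b, elems):
    elems = 12 * b
    rate = -201
    record(29)
    log(3)
    b = -14
    rate = elems + 117
    emit(elems)
    b = elems - 7
    return rate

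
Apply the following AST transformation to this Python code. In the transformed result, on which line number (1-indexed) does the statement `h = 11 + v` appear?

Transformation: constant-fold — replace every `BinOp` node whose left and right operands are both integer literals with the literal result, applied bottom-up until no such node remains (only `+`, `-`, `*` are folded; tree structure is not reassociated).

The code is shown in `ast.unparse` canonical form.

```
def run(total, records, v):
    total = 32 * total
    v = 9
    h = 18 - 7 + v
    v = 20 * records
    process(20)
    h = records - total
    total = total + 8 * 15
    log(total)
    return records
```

Transformed code:
def run(total, records, v):
    total = 32 * total
    v = 9
    h = 11 + v
    v = 20 * records
    process(20)
    h = records - total
    total = total + 120
    log(total)
    return records

4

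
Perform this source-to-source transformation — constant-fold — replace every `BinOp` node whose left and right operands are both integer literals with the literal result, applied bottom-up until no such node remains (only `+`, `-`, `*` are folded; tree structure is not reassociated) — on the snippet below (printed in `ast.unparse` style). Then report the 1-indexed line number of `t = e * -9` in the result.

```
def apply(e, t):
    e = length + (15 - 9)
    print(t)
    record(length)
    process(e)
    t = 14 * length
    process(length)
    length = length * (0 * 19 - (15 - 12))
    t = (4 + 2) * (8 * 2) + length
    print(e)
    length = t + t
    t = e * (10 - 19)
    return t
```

Transformed code:
def apply(e, t):
    e = length + 6
    print(t)
    record(length)
    process(e)
    t = 14 * length
    process(length)
    length = length * -3
    t = 96 + length
    print(e)
    length = t + t
    t = e * -9
    return t

12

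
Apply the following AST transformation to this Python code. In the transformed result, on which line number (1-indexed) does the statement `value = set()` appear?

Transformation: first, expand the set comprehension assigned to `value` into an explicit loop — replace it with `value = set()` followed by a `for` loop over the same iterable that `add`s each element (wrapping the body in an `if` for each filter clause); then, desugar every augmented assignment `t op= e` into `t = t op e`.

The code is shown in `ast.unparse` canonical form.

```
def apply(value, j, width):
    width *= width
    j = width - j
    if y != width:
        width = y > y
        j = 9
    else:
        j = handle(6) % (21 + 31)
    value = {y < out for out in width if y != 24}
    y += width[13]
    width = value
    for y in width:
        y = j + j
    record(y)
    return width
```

9

Transformed code:
def apply(value, j, width):
    width = width * width
    j = width - j
    if y != width:
        width = y > y
        j = 9
    else:
        j = handle(6) % (21 + 31)
    value = set()
    for out in width:
        if y != 24:
            value.add(y < out)
    y = y + width[13]
    width = value
    for y in width:
        y = j + j
    record(y)
    return width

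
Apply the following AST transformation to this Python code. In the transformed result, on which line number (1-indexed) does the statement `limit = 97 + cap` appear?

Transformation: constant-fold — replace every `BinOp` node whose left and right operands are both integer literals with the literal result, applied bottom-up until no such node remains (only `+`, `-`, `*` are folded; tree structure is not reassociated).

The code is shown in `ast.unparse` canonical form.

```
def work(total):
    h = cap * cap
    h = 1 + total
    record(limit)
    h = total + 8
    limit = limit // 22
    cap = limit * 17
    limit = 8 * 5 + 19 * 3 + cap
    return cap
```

8

Transformed code:
def work(total):
    h = cap * cap
    h = 1 + total
    record(limit)
    h = total + 8
    limit = limit // 22
    cap = limit * 17
    limit = 97 + cap
    return cap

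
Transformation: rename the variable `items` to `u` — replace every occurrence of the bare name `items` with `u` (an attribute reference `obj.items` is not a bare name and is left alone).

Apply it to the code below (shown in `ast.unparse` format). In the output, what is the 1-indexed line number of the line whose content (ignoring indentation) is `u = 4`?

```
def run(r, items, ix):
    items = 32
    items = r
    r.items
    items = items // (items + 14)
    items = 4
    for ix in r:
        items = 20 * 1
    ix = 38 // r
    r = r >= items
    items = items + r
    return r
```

6

Transformed code:
def run(r, u, ix):
    u = 32
    u = r
    r.items
    u = u // (u + 14)
    u = 4
    for ix in r:
        u = 20 * 1
    ix = 38 // r
    r = r >= u
    u = u + r
    return r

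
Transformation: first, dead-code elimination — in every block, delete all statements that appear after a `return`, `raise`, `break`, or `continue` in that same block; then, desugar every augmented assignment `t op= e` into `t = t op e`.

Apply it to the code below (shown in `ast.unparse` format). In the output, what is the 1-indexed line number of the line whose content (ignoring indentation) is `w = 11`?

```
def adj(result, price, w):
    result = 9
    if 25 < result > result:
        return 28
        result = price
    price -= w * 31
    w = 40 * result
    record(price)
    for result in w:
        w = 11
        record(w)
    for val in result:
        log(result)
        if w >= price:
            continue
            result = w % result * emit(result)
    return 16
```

9

Transformed code:
def adj(result, price, w):
    result = 9
    if 25 < result > result:
        return 28
    price = price - w * 31
    w = 40 * result
    record(price)
    for result in w:
        w = 11
        record(w)
    for val in result:
        log(result)
        if w >= price:
            continue
    return 16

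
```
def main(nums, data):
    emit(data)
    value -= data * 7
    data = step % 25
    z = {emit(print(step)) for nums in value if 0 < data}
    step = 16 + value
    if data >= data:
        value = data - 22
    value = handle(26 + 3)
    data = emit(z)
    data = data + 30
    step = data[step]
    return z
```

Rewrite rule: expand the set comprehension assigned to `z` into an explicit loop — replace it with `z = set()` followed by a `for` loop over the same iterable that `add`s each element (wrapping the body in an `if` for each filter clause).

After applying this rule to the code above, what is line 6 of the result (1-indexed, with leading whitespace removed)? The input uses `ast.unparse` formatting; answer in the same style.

Transformed code:
def main(nums, data):
    emit(data)
    value -= data * 7
    data = step % 25
    z = set()
    for nums in value:
        if 0 < data:
            z.add(emit(print(step)))
    step = 16 + value
    if data >= data:
        value = data - 22
    value = handle(26 + 3)
    data = emit(z)
    data = data + 30
    step = data[step]
    return z

for nums in value:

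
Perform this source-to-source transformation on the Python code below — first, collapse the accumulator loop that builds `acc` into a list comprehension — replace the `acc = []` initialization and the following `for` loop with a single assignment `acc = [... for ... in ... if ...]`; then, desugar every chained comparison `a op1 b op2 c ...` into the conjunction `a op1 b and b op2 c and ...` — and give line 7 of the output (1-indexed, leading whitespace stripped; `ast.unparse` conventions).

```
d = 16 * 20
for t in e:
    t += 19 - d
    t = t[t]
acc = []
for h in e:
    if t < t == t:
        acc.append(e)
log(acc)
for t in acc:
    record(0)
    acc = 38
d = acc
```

Transformed code:
d = 16 * 20
for t in e:
    t += 19 - d
    t = t[t]
acc = [e for h in e if t < t and t == t]
log(acc)
for t in acc:
    record(0)
    acc = 38
d = acc

for t in acc:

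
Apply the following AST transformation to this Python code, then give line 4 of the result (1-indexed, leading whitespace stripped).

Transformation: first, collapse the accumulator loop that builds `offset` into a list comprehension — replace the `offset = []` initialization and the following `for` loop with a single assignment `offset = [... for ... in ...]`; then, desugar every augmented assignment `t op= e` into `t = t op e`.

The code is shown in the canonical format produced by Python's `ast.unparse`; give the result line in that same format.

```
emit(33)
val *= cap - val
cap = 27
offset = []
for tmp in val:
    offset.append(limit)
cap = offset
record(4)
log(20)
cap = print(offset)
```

Transformed code:
emit(33)
val = val * (cap - val)
cap = 27
offset = [limit for tmp in val]
cap = offset
record(4)
log(20)
cap = print(offset)

offset = [limit for tmp in val]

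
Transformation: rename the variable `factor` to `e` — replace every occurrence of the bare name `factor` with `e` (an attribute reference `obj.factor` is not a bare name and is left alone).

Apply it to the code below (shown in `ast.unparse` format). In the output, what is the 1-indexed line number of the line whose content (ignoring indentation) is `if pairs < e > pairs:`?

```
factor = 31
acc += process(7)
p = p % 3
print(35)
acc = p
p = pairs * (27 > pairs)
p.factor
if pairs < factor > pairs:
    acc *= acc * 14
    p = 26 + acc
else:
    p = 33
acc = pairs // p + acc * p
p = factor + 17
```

8

Transformed code:
e = 31
acc += process(7)
p = p % 3
print(35)
acc = p
p = pairs * (27 > pairs)
p.factor
if pairs < e > pairs:
    acc *= acc * 14
    p = 26 + acc
else:
    p = 33
acc = pairs // p + acc * p
p = e + 17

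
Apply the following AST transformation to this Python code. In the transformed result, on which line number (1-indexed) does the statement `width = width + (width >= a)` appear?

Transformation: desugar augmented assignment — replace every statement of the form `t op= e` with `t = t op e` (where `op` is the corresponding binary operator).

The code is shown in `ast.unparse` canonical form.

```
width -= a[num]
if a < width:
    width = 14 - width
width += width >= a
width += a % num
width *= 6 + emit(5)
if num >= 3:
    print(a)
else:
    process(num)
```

Transformed code:
width = width - a[num]
if a < width:
    width = 14 - width
width = width + (width >= a)
width = width + a % num
width = width * (6 + emit(5))
if num >= 3:
    print(a)
else:
    process(num)

4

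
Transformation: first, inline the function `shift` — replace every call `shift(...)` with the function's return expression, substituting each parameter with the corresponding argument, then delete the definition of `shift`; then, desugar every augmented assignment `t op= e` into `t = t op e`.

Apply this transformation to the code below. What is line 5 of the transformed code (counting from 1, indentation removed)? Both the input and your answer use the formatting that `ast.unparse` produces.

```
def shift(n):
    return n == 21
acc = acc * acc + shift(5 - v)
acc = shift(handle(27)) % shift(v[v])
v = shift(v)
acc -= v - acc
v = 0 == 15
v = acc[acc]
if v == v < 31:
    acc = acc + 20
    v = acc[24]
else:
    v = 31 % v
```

Transformed code:
acc = acc * acc + (5 - v == 21)
acc = (handle(27) == 21) % (v[v] == 21)
v = v == 21
acc = acc - (v - acc)
v = 0 == 15
v = acc[acc]
if v == v < 31:
    acc = acc + 20
    v = acc[24]
else:
    v = 31 % v

v = 0 == 15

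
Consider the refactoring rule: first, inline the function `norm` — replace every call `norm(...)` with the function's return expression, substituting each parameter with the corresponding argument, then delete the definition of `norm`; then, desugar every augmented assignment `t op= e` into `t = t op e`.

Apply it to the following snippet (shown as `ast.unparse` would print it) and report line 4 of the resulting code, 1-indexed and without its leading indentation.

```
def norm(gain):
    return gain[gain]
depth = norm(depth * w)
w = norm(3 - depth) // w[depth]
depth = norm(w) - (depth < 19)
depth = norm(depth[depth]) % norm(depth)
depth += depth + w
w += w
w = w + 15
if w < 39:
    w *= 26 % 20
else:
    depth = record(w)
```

Transformed code:
depth = (depth * w)[depth * w]
w = (3 - depth)[3 - depth] // w[depth]
depth = w[w] - (depth < 19)
depth = depth[depth][depth[depth]] % depth[depth]
depth = depth + (depth + w)
w = w + w
w = w + 15
if w < 39:
    w = w * (26 % 20)
else:
    depth = record(w)

depth = depth[depth][depth[depth]] % depth[depth]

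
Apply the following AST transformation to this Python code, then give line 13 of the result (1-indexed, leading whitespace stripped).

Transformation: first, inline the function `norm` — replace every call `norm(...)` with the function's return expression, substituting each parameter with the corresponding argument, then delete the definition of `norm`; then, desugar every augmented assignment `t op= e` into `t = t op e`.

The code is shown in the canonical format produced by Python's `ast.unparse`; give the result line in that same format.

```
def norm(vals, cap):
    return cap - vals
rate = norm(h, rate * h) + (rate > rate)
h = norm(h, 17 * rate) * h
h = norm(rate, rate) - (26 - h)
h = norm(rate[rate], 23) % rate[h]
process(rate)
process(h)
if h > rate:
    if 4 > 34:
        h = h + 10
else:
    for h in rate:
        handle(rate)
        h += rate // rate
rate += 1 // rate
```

Transformed code:
rate = rate * h - h + (rate > rate)
h = (17 * rate - h) * h
h = rate - rate - (26 - h)
h = (23 - rate[rate]) % rate[h]
process(rate)
process(h)
if h > rate:
    if 4 > 34:
        h = h + 10
else:
    for h in rate:
        handle(rate)
        h = h + rate // rate
rate = rate + 1 // rate

h = h + rate // rate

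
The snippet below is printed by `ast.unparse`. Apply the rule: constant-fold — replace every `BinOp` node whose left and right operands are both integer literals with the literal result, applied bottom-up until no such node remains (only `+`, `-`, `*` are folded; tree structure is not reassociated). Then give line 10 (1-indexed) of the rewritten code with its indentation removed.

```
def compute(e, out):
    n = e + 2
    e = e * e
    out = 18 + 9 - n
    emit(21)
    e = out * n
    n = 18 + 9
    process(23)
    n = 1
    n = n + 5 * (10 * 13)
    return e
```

Transformed code:
def compute(e, out):
    n = e + 2
    e = e * e
    out = 27 - n
    emit(21)
    e = out * n
    n = 27
    process(23)
    n = 1
    n = n + 650
    return e

n = n + 650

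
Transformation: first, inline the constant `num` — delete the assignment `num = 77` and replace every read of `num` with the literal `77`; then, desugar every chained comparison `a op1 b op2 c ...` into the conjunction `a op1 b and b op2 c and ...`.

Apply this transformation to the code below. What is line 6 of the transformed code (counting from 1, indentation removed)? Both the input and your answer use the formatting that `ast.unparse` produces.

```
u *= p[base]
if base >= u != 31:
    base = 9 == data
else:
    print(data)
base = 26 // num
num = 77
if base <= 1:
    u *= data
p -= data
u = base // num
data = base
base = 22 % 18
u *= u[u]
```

Transformed code:
u *= p[base]
if base >= u and u != 31:
    base = 9 == data
else:
    print(data)
base = 26 // 77
if base <= 1:
    u *= data
p -= data
u = base // 77
data = base
base = 22 % 18
u *= u[u]

base = 26 // 77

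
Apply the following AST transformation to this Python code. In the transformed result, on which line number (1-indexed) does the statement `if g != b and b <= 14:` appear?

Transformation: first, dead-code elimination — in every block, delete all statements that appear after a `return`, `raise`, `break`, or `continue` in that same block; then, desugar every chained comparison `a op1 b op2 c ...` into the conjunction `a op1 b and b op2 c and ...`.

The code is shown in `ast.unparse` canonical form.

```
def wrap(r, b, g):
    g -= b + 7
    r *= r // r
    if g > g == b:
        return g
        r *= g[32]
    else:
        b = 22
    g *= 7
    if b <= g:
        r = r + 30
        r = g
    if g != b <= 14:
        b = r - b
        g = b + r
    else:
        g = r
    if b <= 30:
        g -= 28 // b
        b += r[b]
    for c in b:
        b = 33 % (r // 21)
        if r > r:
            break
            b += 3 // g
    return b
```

12

Transformed code:
def wrap(r, b, g):
    g -= b + 7
    r *= r // r
    if g > g and g == b:
        return g
    else:
        b = 22
    g *= 7
    if b <= g:
        r = r + 30
        r = g
    if g != b and b <= 14:
        b = r - b
        g = b + r
    else:
        g = r
    if b <= 30:
        g -= 28 // b
        b += r[b]
    for c in b:
        b = 33 % (r // 21)
        if r > r:
            break
    return b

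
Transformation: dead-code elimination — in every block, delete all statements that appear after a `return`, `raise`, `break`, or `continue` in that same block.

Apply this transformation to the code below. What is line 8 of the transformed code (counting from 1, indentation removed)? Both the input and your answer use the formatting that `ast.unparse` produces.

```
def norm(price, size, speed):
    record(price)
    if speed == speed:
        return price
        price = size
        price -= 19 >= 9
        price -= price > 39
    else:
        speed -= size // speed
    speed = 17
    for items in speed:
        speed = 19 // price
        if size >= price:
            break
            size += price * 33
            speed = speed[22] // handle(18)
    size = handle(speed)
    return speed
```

for items in speed:

Transformed code:
def norm(price, size, speed):
    record(price)
    if speed == speed:
        return price
    else:
        speed -= size // speed
    speed = 17
    for items in speed:
        speed = 19 // price
        if size >= price:
            break
    size = handle(speed)
    return speed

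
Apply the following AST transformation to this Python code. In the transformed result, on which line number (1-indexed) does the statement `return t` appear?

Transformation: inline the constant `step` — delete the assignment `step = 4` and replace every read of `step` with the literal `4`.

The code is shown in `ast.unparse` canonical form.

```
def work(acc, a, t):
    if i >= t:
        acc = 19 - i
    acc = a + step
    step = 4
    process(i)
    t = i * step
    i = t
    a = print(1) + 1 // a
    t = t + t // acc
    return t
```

10

Transformed code:
def work(acc, a, t):
    if i >= t:
        acc = 19 - i
    acc = a + 4
    process(i)
    t = i * 4
    i = t
    a = print(1) + 1 // a
    t = t + t // acc
    return t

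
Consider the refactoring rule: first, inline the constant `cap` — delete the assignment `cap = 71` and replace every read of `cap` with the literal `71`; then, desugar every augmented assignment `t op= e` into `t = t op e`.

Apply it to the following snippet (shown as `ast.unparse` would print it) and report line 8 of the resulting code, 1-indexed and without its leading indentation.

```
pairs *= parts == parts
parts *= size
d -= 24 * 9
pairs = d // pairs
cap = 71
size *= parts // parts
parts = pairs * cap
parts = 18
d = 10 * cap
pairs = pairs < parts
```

Transformed code:
pairs = pairs * (parts == parts)
parts = parts * size
d = d - 24 * 9
pairs = d // pairs
size = size * (parts // parts)
parts = pairs * 71
parts = 18
d = 10 * 71
pairs = pairs < parts

d = 10 * 71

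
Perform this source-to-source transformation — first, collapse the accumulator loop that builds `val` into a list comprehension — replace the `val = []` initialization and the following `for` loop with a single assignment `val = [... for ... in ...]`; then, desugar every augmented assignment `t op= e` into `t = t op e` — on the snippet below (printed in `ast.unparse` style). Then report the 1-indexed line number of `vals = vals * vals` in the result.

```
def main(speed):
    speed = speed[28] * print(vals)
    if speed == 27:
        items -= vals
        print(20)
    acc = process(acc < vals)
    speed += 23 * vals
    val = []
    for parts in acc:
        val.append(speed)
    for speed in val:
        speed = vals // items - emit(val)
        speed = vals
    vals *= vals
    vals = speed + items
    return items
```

Transformed code:
def main(speed):
    speed = speed[28] * print(vals)
    if speed == 27:
        items = items - vals
        print(20)
    acc = process(acc < vals)
    speed = speed + 23 * vals
    val = [speed for parts in acc]
    for speed in val:
        speed = vals // items - emit(val)
        speed = vals
    vals = vals * vals
    vals = speed + items
    return items

12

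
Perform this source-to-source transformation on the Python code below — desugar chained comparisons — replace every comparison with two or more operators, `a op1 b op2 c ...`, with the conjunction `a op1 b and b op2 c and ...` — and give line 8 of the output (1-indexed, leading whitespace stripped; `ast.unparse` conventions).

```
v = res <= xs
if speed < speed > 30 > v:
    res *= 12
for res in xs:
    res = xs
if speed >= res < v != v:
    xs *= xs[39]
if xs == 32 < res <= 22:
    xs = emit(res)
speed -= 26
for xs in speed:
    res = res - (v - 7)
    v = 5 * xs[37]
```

if xs == 32 and 32 < res and (res <= 22):

Transformed code:
v = res <= xs
if speed < speed and speed > 30 and (30 > v):
    res *= 12
for res in xs:
    res = xs
if speed >= res and res < v and (v != v):
    xs *= xs[39]
if xs == 32 and 32 < res and (res <= 22):
    xs = emit(res)
speed -= 26
for xs in speed:
    res = res - (v - 7)
    v = 5 * xs[37]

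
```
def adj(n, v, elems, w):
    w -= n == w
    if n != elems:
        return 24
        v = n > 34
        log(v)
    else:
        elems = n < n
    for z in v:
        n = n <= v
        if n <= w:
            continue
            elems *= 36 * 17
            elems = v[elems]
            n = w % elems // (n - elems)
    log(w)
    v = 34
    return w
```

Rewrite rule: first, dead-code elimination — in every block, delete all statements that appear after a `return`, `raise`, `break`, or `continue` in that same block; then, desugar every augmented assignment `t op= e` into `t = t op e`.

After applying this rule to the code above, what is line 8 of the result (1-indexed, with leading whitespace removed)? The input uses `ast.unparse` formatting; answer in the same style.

Transformed code:
def adj(n, v, elems, w):
    w = w - (n == w)
    if n != elems:
        return 24
    else:
        elems = n < n
    for z in v:
        n = n <= v
        if n <= w:
            continue
    log(w)
    v = 34
    return w

n = n <= v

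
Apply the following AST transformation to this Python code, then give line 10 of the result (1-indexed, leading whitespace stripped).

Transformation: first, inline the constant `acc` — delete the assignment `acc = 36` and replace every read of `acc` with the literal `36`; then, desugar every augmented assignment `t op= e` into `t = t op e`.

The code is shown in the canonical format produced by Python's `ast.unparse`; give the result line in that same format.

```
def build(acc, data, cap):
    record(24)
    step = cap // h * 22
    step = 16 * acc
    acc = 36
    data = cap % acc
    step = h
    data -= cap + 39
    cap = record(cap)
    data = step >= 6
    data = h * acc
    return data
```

data = h * 36

Transformed code:
def build(acc, data, cap):
    record(24)
    step = cap // h * 22
    step = 16 * 36
    data = cap % 36
    step = h
    data = data - (cap + 39)
    cap = record(cap)
    data = step >= 6
    data = h * 36
    return data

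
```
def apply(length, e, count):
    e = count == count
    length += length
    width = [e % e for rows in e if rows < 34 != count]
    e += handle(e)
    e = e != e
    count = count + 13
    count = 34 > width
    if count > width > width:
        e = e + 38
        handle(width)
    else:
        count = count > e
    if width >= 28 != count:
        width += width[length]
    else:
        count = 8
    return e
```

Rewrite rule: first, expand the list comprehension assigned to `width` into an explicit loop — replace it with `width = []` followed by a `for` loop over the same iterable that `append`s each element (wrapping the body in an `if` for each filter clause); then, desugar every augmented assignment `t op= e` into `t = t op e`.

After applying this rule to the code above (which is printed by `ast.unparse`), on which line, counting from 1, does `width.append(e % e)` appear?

7

Transformed code:
def apply(length, e, count):
    e = count == count
    length = length + length
    width = []
    for rows in e:
        if rows < 34 != count:
            width.append(e % e)
    e = e + handle(e)
    e = e != e
    count = count + 13
    count = 34 > width
    if count > width > width:
        e = e + 38
        handle(width)
    else:
        count = count > e
    if width >= 28 != count:
        width = width + width[length]
    else:
        count = 8
    return e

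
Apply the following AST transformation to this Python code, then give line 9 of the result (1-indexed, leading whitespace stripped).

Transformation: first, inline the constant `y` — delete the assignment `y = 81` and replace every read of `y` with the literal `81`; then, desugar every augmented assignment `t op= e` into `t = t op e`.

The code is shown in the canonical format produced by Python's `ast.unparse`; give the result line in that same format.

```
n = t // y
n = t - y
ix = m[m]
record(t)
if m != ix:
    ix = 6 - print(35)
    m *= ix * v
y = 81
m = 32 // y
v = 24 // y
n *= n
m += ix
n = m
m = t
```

v = 24 // 81

Transformed code:
n = t // 81
n = t - 81
ix = m[m]
record(t)
if m != ix:
    ix = 6 - print(35)
    m = m * (ix * v)
m = 32 // 81
v = 24 // 81
n = n * n
m = m + ix
n = m
m = t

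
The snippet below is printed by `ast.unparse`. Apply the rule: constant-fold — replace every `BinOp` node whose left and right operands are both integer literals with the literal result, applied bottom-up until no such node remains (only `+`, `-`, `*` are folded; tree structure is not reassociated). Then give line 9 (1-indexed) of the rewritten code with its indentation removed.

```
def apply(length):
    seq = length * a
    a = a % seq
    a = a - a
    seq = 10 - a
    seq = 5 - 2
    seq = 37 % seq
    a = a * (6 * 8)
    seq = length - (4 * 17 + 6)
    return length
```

Transformed code:
def apply(length):
    seq = length * a
    a = a % seq
    a = a - a
    seq = 10 - a
    seq = 3
    seq = 37 % seq
    a = a * 48
    seq = length - 74
    return length

seq = length - 74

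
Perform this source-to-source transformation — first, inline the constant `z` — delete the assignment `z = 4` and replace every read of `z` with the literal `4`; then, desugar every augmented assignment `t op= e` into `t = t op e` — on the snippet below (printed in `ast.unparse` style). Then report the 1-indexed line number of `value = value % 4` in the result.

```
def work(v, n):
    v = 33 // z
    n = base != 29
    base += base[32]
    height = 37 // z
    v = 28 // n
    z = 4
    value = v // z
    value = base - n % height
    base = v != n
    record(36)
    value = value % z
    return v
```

Transformed code:
def work(v, n):
    v = 33 // 4
    n = base != 29
    base = base + base[32]
    height = 37 // 4
    v = 28 // n
    value = v // 4
    value = base - n % height
    base = v != n
    record(36)
    value = value % 4
    return v

11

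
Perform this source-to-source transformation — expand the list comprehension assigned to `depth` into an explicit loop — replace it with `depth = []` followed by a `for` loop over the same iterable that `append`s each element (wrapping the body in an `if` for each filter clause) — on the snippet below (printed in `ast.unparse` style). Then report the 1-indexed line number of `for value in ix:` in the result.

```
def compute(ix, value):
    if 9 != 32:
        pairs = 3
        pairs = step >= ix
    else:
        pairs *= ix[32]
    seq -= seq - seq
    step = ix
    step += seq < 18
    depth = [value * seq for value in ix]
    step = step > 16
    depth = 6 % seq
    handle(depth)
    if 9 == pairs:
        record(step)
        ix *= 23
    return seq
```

11

Transformed code:
def compute(ix, value):
    if 9 != 32:
        pairs = 3
        pairs = step >= ix
    else:
        pairs *= ix[32]
    seq -= seq - seq
    step = ix
    step += seq < 18
    depth = []
    for value in ix:
        depth.append(value * seq)
    step = step > 16
    depth = 6 % seq
    handle(depth)
    if 9 == pairs:
        record(step)
        ix *= 23
    return seq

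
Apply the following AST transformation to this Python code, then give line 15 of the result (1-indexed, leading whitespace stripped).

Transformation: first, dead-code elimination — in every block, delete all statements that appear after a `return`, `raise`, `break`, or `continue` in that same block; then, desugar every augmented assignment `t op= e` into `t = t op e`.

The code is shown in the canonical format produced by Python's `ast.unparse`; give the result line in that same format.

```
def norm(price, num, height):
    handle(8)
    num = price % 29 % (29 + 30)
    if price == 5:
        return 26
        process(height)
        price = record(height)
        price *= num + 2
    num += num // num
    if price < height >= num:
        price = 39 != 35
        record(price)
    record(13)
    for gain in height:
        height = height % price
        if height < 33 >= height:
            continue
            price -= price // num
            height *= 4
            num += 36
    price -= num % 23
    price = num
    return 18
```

price = price - num % 23

Transformed code:
def norm(price, num, height):
    handle(8)
    num = price % 29 % (29 + 30)
    if price == 5:
        return 26
    num = num + num // num
    if price < height >= num:
        price = 39 != 35
        record(price)
    record(13)
    for gain in height:
        height = height % price
        if height < 33 >= height:
            continue
    price = price - num % 23
    price = num
    return 18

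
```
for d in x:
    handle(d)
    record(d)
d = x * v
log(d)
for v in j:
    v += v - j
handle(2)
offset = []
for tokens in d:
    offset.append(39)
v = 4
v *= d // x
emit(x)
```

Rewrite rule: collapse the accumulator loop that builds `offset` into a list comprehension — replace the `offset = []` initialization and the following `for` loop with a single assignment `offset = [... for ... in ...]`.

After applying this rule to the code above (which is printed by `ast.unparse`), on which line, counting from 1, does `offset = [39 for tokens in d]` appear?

Transformed code:
for d in x:
    handle(d)
    record(d)
d = x * v
log(d)
for v in j:
    v += v - j
handle(2)
offset = [39 for tokens in d]
v = 4
v *= d // x
emit(x)

9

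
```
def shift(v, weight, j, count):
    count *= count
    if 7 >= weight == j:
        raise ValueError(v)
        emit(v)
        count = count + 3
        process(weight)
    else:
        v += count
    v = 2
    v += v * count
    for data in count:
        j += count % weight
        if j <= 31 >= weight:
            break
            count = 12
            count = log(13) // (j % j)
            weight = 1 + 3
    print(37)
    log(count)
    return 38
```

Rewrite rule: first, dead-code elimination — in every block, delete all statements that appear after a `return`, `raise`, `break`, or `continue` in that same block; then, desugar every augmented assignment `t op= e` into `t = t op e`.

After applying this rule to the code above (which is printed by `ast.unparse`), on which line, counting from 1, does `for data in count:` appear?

9

Transformed code:
def shift(v, weight, j, count):
    count = count * count
    if 7 >= weight == j:
        raise ValueError(v)
    else:
        v = v + count
    v = 2
    v = v + v * count
    for data in count:
        j = j + count % weight
        if j <= 31 >= weight:
            break
    print(37)
    log(count)
    return 38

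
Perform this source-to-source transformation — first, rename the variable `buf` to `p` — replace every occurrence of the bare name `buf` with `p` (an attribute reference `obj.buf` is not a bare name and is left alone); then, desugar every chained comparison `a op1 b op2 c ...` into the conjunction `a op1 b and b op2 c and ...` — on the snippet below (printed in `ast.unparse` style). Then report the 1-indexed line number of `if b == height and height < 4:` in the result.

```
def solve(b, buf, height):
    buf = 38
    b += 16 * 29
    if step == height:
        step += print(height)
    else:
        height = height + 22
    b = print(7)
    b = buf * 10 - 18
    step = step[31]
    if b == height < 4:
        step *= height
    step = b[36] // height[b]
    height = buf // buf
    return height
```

Transformed code:
def solve(b, p, height):
    p = 38
    b += 16 * 29
    if step == height:
        step += print(height)
    else:
        height = height + 22
    b = print(7)
    b = p * 10 - 18
    step = step[31]
    if b == height and height < 4:
        step *= height
    step = b[36] // height[b]
    height = p // p
    return height

11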